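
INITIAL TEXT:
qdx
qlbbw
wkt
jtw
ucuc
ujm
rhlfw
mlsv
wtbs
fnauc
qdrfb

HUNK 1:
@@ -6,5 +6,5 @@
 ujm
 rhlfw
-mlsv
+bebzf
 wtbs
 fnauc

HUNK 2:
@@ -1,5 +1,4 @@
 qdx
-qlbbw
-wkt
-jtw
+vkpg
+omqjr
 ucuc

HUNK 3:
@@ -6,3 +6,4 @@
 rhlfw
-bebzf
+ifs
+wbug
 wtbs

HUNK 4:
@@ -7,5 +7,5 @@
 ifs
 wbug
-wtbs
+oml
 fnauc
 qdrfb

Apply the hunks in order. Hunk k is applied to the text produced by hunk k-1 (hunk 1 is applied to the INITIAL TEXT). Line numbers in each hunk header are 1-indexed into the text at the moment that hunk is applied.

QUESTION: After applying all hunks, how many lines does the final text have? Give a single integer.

Hunk 1: at line 6 remove [mlsv] add [bebzf] -> 11 lines: qdx qlbbw wkt jtw ucuc ujm rhlfw bebzf wtbs fnauc qdrfb
Hunk 2: at line 1 remove [qlbbw,wkt,jtw] add [vkpg,omqjr] -> 10 lines: qdx vkpg omqjr ucuc ujm rhlfw bebzf wtbs fnauc qdrfb
Hunk 3: at line 6 remove [bebzf] add [ifs,wbug] -> 11 lines: qdx vkpg omqjr ucuc ujm rhlfw ifs wbug wtbs fnauc qdrfb
Hunk 4: at line 7 remove [wtbs] add [oml] -> 11 lines: qdx vkpg omqjr ucuc ujm rhlfw ifs wbug oml fnauc qdrfb
Final line count: 11

Answer: 11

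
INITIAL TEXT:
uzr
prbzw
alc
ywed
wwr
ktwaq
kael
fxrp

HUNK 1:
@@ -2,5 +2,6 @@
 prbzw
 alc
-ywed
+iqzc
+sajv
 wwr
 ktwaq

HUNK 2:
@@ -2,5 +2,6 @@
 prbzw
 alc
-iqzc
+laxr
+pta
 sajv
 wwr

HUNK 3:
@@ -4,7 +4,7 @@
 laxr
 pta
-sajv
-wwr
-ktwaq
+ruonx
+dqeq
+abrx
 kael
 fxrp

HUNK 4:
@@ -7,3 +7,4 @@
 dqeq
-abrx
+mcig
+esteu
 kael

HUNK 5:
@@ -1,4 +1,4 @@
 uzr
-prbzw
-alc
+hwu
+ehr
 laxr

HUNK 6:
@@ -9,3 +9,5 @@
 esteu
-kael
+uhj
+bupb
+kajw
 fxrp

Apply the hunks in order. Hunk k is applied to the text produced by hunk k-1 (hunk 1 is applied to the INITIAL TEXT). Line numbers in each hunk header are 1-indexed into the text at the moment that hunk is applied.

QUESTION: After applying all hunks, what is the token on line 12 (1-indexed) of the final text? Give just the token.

Hunk 1: at line 2 remove [ywed] add [iqzc,sajv] -> 9 lines: uzr prbzw alc iqzc sajv wwr ktwaq kael fxrp
Hunk 2: at line 2 remove [iqzc] add [laxr,pta] -> 10 lines: uzr prbzw alc laxr pta sajv wwr ktwaq kael fxrp
Hunk 3: at line 4 remove [sajv,wwr,ktwaq] add [ruonx,dqeq,abrx] -> 10 lines: uzr prbzw alc laxr pta ruonx dqeq abrx kael fxrp
Hunk 4: at line 7 remove [abrx] add [mcig,esteu] -> 11 lines: uzr prbzw alc laxr pta ruonx dqeq mcig esteu kael fxrp
Hunk 5: at line 1 remove [prbzw,alc] add [hwu,ehr] -> 11 lines: uzr hwu ehr laxr pta ruonx dqeq mcig esteu kael fxrp
Hunk 6: at line 9 remove [kael] add [uhj,bupb,kajw] -> 13 lines: uzr hwu ehr laxr pta ruonx dqeq mcig esteu uhj bupb kajw fxrp
Final line 12: kajw

Answer: kajw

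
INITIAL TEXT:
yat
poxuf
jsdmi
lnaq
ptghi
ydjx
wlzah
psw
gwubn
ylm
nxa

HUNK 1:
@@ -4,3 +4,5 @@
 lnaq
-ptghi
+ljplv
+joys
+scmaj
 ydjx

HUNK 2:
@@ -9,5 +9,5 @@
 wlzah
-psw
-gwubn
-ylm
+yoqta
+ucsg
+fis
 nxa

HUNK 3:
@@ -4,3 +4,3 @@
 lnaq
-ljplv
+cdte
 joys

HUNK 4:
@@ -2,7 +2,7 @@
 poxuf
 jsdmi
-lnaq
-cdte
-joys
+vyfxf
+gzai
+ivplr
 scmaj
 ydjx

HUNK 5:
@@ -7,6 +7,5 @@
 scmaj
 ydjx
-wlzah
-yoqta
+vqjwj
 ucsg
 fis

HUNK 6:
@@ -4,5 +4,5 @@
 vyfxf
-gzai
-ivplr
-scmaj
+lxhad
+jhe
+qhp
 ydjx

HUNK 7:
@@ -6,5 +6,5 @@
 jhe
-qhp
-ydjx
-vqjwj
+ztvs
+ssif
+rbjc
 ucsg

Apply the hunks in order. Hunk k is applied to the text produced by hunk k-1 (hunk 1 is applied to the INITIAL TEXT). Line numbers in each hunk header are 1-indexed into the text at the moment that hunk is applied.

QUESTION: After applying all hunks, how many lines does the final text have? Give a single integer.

Hunk 1: at line 4 remove [ptghi] add [ljplv,joys,scmaj] -> 13 lines: yat poxuf jsdmi lnaq ljplv joys scmaj ydjx wlzah psw gwubn ylm nxa
Hunk 2: at line 9 remove [psw,gwubn,ylm] add [yoqta,ucsg,fis] -> 13 lines: yat poxuf jsdmi lnaq ljplv joys scmaj ydjx wlzah yoqta ucsg fis nxa
Hunk 3: at line 4 remove [ljplv] add [cdte] -> 13 lines: yat poxuf jsdmi lnaq cdte joys scmaj ydjx wlzah yoqta ucsg fis nxa
Hunk 4: at line 2 remove [lnaq,cdte,joys] add [vyfxf,gzai,ivplr] -> 13 lines: yat poxuf jsdmi vyfxf gzai ivplr scmaj ydjx wlzah yoqta ucsg fis nxa
Hunk 5: at line 7 remove [wlzah,yoqta] add [vqjwj] -> 12 lines: yat poxuf jsdmi vyfxf gzai ivplr scmaj ydjx vqjwj ucsg fis nxa
Hunk 6: at line 4 remove [gzai,ivplr,scmaj] add [lxhad,jhe,qhp] -> 12 lines: yat poxuf jsdmi vyfxf lxhad jhe qhp ydjx vqjwj ucsg fis nxa
Hunk 7: at line 6 remove [qhp,ydjx,vqjwj] add [ztvs,ssif,rbjc] -> 12 lines: yat poxuf jsdmi vyfxf lxhad jhe ztvs ssif rbjc ucsg fis nxa
Final line count: 12

Answer: 12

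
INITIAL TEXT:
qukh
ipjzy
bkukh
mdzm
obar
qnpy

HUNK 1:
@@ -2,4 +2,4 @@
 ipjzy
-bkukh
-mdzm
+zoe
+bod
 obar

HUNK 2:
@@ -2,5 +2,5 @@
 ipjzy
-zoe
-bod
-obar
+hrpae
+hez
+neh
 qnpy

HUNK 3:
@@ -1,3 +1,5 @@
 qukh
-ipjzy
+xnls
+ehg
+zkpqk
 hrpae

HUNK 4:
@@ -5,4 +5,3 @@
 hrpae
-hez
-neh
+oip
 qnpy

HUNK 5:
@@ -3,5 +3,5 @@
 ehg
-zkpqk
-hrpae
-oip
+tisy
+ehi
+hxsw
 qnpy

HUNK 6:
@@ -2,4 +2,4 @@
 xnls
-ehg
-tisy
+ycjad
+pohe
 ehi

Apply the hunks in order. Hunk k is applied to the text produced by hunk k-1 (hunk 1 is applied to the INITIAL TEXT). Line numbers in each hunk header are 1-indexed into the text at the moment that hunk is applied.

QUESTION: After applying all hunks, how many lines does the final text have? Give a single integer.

Answer: 7

Derivation:
Hunk 1: at line 2 remove [bkukh,mdzm] add [zoe,bod] -> 6 lines: qukh ipjzy zoe bod obar qnpy
Hunk 2: at line 2 remove [zoe,bod,obar] add [hrpae,hez,neh] -> 6 lines: qukh ipjzy hrpae hez neh qnpy
Hunk 3: at line 1 remove [ipjzy] add [xnls,ehg,zkpqk] -> 8 lines: qukh xnls ehg zkpqk hrpae hez neh qnpy
Hunk 4: at line 5 remove [hez,neh] add [oip] -> 7 lines: qukh xnls ehg zkpqk hrpae oip qnpy
Hunk 5: at line 3 remove [zkpqk,hrpae,oip] add [tisy,ehi,hxsw] -> 7 lines: qukh xnls ehg tisy ehi hxsw qnpy
Hunk 6: at line 2 remove [ehg,tisy] add [ycjad,pohe] -> 7 lines: qukh xnls ycjad pohe ehi hxsw qnpy
Final line count: 7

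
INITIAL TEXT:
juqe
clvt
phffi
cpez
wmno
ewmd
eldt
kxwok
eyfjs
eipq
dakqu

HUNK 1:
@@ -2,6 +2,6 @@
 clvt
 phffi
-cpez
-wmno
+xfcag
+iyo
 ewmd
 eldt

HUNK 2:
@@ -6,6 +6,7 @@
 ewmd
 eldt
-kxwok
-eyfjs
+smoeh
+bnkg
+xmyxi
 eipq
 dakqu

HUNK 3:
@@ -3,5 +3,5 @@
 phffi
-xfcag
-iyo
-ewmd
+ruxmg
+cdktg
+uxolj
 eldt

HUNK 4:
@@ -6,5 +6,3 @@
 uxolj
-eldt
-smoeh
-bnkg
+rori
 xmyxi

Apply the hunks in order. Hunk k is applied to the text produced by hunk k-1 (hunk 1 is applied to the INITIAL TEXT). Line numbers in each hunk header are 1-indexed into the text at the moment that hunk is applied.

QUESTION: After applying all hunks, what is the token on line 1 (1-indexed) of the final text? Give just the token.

Answer: juqe

Derivation:
Hunk 1: at line 2 remove [cpez,wmno] add [xfcag,iyo] -> 11 lines: juqe clvt phffi xfcag iyo ewmd eldt kxwok eyfjs eipq dakqu
Hunk 2: at line 6 remove [kxwok,eyfjs] add [smoeh,bnkg,xmyxi] -> 12 lines: juqe clvt phffi xfcag iyo ewmd eldt smoeh bnkg xmyxi eipq dakqu
Hunk 3: at line 3 remove [xfcag,iyo,ewmd] add [ruxmg,cdktg,uxolj] -> 12 lines: juqe clvt phffi ruxmg cdktg uxolj eldt smoeh bnkg xmyxi eipq dakqu
Hunk 4: at line 6 remove [eldt,smoeh,bnkg] add [rori] -> 10 lines: juqe clvt phffi ruxmg cdktg uxolj rori xmyxi eipq dakqu
Final line 1: juqe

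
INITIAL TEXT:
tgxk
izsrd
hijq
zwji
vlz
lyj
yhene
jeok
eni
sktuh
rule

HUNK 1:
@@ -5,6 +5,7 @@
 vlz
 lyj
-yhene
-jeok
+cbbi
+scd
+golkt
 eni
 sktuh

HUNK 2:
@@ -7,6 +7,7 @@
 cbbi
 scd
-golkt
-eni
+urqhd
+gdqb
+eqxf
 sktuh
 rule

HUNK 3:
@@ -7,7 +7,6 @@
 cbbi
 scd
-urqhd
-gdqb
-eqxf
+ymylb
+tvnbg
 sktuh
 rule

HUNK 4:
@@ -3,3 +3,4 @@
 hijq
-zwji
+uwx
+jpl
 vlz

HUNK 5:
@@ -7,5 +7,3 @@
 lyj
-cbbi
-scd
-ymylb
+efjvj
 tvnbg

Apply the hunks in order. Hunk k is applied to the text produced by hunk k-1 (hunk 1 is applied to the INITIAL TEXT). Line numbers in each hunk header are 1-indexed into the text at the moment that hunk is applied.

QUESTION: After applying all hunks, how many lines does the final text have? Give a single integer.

Answer: 11

Derivation:
Hunk 1: at line 5 remove [yhene,jeok] add [cbbi,scd,golkt] -> 12 lines: tgxk izsrd hijq zwji vlz lyj cbbi scd golkt eni sktuh rule
Hunk 2: at line 7 remove [golkt,eni] add [urqhd,gdqb,eqxf] -> 13 lines: tgxk izsrd hijq zwji vlz lyj cbbi scd urqhd gdqb eqxf sktuh rule
Hunk 3: at line 7 remove [urqhd,gdqb,eqxf] add [ymylb,tvnbg] -> 12 lines: tgxk izsrd hijq zwji vlz lyj cbbi scd ymylb tvnbg sktuh rule
Hunk 4: at line 3 remove [zwji] add [uwx,jpl] -> 13 lines: tgxk izsrd hijq uwx jpl vlz lyj cbbi scd ymylb tvnbg sktuh rule
Hunk 5: at line 7 remove [cbbi,scd,ymylb] add [efjvj] -> 11 lines: tgxk izsrd hijq uwx jpl vlz lyj efjvj tvnbg sktuh rule
Final line count: 11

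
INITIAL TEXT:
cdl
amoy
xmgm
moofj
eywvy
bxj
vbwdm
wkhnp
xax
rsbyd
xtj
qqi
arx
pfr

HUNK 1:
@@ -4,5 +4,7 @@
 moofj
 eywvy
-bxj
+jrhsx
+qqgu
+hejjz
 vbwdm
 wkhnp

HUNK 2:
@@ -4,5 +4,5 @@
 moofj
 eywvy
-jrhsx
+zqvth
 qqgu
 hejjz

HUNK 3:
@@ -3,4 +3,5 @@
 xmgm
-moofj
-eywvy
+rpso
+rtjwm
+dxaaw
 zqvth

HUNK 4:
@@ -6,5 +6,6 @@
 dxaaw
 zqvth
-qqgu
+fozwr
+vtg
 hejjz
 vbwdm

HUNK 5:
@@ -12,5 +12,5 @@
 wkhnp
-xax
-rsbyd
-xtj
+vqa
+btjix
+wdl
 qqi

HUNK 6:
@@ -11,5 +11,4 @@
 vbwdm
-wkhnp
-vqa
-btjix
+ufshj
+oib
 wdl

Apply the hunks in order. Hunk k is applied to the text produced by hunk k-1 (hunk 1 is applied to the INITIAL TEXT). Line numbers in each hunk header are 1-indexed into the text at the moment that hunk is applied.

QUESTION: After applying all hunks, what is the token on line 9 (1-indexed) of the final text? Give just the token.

Hunk 1: at line 4 remove [bxj] add [jrhsx,qqgu,hejjz] -> 16 lines: cdl amoy xmgm moofj eywvy jrhsx qqgu hejjz vbwdm wkhnp xax rsbyd xtj qqi arx pfr
Hunk 2: at line 4 remove [jrhsx] add [zqvth] -> 16 lines: cdl amoy xmgm moofj eywvy zqvth qqgu hejjz vbwdm wkhnp xax rsbyd xtj qqi arx pfr
Hunk 3: at line 3 remove [moofj,eywvy] add [rpso,rtjwm,dxaaw] -> 17 lines: cdl amoy xmgm rpso rtjwm dxaaw zqvth qqgu hejjz vbwdm wkhnp xax rsbyd xtj qqi arx pfr
Hunk 4: at line 6 remove [qqgu] add [fozwr,vtg] -> 18 lines: cdl amoy xmgm rpso rtjwm dxaaw zqvth fozwr vtg hejjz vbwdm wkhnp xax rsbyd xtj qqi arx pfr
Hunk 5: at line 12 remove [xax,rsbyd,xtj] add [vqa,btjix,wdl] -> 18 lines: cdl amoy xmgm rpso rtjwm dxaaw zqvth fozwr vtg hejjz vbwdm wkhnp vqa btjix wdl qqi arx pfr
Hunk 6: at line 11 remove [wkhnp,vqa,btjix] add [ufshj,oib] -> 17 lines: cdl amoy xmgm rpso rtjwm dxaaw zqvth fozwr vtg hejjz vbwdm ufshj oib wdl qqi arx pfr
Final line 9: vtg

Answer: vtg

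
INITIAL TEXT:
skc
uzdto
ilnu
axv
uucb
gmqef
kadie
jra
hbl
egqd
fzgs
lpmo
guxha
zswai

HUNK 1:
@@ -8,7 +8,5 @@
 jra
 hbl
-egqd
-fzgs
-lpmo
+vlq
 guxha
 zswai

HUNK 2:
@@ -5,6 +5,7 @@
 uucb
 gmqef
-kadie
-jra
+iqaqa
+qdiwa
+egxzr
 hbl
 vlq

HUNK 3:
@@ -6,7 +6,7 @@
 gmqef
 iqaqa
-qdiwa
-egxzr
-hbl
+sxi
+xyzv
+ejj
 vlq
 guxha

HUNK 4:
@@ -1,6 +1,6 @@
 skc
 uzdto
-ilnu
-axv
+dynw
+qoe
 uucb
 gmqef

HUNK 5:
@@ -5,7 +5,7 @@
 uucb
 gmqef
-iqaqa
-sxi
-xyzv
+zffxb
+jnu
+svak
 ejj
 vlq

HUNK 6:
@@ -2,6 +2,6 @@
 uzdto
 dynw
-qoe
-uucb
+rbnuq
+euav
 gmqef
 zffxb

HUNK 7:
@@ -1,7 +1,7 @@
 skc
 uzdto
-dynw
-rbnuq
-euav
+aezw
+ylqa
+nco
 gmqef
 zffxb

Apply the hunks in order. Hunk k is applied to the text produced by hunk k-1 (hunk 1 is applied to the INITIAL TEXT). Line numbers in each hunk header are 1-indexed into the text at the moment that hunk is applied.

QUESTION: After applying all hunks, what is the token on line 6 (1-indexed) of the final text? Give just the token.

Hunk 1: at line 8 remove [egqd,fzgs,lpmo] add [vlq] -> 12 lines: skc uzdto ilnu axv uucb gmqef kadie jra hbl vlq guxha zswai
Hunk 2: at line 5 remove [kadie,jra] add [iqaqa,qdiwa,egxzr] -> 13 lines: skc uzdto ilnu axv uucb gmqef iqaqa qdiwa egxzr hbl vlq guxha zswai
Hunk 3: at line 6 remove [qdiwa,egxzr,hbl] add [sxi,xyzv,ejj] -> 13 lines: skc uzdto ilnu axv uucb gmqef iqaqa sxi xyzv ejj vlq guxha zswai
Hunk 4: at line 1 remove [ilnu,axv] add [dynw,qoe] -> 13 lines: skc uzdto dynw qoe uucb gmqef iqaqa sxi xyzv ejj vlq guxha zswai
Hunk 5: at line 5 remove [iqaqa,sxi,xyzv] add [zffxb,jnu,svak] -> 13 lines: skc uzdto dynw qoe uucb gmqef zffxb jnu svak ejj vlq guxha zswai
Hunk 6: at line 2 remove [qoe,uucb] add [rbnuq,euav] -> 13 lines: skc uzdto dynw rbnuq euav gmqef zffxb jnu svak ejj vlq guxha zswai
Hunk 7: at line 1 remove [dynw,rbnuq,euav] add [aezw,ylqa,nco] -> 13 lines: skc uzdto aezw ylqa nco gmqef zffxb jnu svak ejj vlq guxha zswai
Final line 6: gmqef

Answer: gmqef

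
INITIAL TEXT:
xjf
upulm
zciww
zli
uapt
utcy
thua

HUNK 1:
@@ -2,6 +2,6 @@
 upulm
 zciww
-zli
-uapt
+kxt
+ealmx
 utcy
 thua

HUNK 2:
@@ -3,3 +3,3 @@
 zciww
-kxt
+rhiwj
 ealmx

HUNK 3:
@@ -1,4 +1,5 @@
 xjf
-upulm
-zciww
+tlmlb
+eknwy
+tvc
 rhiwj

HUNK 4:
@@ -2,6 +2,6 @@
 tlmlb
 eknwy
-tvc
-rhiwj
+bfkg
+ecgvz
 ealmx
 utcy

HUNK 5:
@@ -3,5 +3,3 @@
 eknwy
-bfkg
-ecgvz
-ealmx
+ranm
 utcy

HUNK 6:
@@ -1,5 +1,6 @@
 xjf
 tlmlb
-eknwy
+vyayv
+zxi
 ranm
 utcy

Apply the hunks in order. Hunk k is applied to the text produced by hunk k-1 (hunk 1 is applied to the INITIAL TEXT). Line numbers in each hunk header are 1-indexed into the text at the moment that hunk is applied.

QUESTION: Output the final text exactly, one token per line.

Answer: xjf
tlmlb
vyayv
zxi
ranm
utcy
thua

Derivation:
Hunk 1: at line 2 remove [zli,uapt] add [kxt,ealmx] -> 7 lines: xjf upulm zciww kxt ealmx utcy thua
Hunk 2: at line 3 remove [kxt] add [rhiwj] -> 7 lines: xjf upulm zciww rhiwj ealmx utcy thua
Hunk 3: at line 1 remove [upulm,zciww] add [tlmlb,eknwy,tvc] -> 8 lines: xjf tlmlb eknwy tvc rhiwj ealmx utcy thua
Hunk 4: at line 2 remove [tvc,rhiwj] add [bfkg,ecgvz] -> 8 lines: xjf tlmlb eknwy bfkg ecgvz ealmx utcy thua
Hunk 5: at line 3 remove [bfkg,ecgvz,ealmx] add [ranm] -> 6 lines: xjf tlmlb eknwy ranm utcy thua
Hunk 6: at line 1 remove [eknwy] add [vyayv,zxi] -> 7 lines: xjf tlmlb vyayv zxi ranm utcy thua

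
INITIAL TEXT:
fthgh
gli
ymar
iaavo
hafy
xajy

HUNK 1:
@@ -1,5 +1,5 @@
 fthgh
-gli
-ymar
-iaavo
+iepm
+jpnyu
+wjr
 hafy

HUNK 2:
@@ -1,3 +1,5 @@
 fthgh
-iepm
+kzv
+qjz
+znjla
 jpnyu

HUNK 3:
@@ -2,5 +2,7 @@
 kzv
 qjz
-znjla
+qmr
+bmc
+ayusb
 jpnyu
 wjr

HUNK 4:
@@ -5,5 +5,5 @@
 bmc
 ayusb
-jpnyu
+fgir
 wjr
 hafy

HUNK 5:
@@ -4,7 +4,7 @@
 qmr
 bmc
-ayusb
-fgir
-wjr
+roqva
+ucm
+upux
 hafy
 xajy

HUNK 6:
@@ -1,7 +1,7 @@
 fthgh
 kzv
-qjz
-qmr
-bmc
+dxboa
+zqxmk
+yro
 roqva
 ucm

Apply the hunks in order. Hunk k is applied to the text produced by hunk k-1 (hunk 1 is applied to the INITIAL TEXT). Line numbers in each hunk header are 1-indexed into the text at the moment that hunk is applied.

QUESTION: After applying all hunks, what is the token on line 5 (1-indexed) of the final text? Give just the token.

Hunk 1: at line 1 remove [gli,ymar,iaavo] add [iepm,jpnyu,wjr] -> 6 lines: fthgh iepm jpnyu wjr hafy xajy
Hunk 2: at line 1 remove [iepm] add [kzv,qjz,znjla] -> 8 lines: fthgh kzv qjz znjla jpnyu wjr hafy xajy
Hunk 3: at line 2 remove [znjla] add [qmr,bmc,ayusb] -> 10 lines: fthgh kzv qjz qmr bmc ayusb jpnyu wjr hafy xajy
Hunk 4: at line 5 remove [jpnyu] add [fgir] -> 10 lines: fthgh kzv qjz qmr bmc ayusb fgir wjr hafy xajy
Hunk 5: at line 4 remove [ayusb,fgir,wjr] add [roqva,ucm,upux] -> 10 lines: fthgh kzv qjz qmr bmc roqva ucm upux hafy xajy
Hunk 6: at line 1 remove [qjz,qmr,bmc] add [dxboa,zqxmk,yro] -> 10 lines: fthgh kzv dxboa zqxmk yro roqva ucm upux hafy xajy
Final line 5: yro

Answer: yro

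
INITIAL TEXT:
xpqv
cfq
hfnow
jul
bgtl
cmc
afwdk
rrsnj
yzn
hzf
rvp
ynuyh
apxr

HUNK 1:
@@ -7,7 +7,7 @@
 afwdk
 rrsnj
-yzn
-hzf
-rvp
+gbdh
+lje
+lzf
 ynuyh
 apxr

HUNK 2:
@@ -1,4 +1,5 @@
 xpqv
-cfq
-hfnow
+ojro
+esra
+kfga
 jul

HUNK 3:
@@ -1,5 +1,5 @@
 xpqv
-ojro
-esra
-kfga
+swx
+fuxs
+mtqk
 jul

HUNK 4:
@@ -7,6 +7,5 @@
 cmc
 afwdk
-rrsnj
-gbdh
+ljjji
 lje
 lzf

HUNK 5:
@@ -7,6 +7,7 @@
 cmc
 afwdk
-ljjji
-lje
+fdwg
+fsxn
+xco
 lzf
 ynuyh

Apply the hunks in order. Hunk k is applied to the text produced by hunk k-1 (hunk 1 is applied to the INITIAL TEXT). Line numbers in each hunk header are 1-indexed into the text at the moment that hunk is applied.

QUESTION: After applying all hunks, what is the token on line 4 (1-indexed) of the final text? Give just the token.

Hunk 1: at line 7 remove [yzn,hzf,rvp] add [gbdh,lje,lzf] -> 13 lines: xpqv cfq hfnow jul bgtl cmc afwdk rrsnj gbdh lje lzf ynuyh apxr
Hunk 2: at line 1 remove [cfq,hfnow] add [ojro,esra,kfga] -> 14 lines: xpqv ojro esra kfga jul bgtl cmc afwdk rrsnj gbdh lje lzf ynuyh apxr
Hunk 3: at line 1 remove [ojro,esra,kfga] add [swx,fuxs,mtqk] -> 14 lines: xpqv swx fuxs mtqk jul bgtl cmc afwdk rrsnj gbdh lje lzf ynuyh apxr
Hunk 4: at line 7 remove [rrsnj,gbdh] add [ljjji] -> 13 lines: xpqv swx fuxs mtqk jul bgtl cmc afwdk ljjji lje lzf ynuyh apxr
Hunk 5: at line 7 remove [ljjji,lje] add [fdwg,fsxn,xco] -> 14 lines: xpqv swx fuxs mtqk jul bgtl cmc afwdk fdwg fsxn xco lzf ynuyh apxr
Final line 4: mtqk

Answer: mtqk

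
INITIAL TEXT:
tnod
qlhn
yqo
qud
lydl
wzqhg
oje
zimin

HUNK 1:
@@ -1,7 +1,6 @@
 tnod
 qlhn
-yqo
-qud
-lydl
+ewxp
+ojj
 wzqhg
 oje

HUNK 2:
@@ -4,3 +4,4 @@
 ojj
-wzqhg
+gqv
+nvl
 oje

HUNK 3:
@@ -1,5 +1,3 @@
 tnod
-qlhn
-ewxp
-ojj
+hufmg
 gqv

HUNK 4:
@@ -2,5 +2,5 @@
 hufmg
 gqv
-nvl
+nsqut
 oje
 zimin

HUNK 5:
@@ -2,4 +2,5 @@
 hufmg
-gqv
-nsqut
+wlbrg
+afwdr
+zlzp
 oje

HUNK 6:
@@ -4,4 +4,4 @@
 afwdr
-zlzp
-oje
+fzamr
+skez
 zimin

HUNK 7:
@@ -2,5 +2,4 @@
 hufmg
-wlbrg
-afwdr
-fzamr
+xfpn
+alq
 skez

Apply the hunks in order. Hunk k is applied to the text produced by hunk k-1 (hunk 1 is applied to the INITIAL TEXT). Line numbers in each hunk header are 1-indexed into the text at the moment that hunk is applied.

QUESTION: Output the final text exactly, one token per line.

Hunk 1: at line 1 remove [yqo,qud,lydl] add [ewxp,ojj] -> 7 lines: tnod qlhn ewxp ojj wzqhg oje zimin
Hunk 2: at line 4 remove [wzqhg] add [gqv,nvl] -> 8 lines: tnod qlhn ewxp ojj gqv nvl oje zimin
Hunk 3: at line 1 remove [qlhn,ewxp,ojj] add [hufmg] -> 6 lines: tnod hufmg gqv nvl oje zimin
Hunk 4: at line 2 remove [nvl] add [nsqut] -> 6 lines: tnod hufmg gqv nsqut oje zimin
Hunk 5: at line 2 remove [gqv,nsqut] add [wlbrg,afwdr,zlzp] -> 7 lines: tnod hufmg wlbrg afwdr zlzp oje zimin
Hunk 6: at line 4 remove [zlzp,oje] add [fzamr,skez] -> 7 lines: tnod hufmg wlbrg afwdr fzamr skez zimin
Hunk 7: at line 2 remove [wlbrg,afwdr,fzamr] add [xfpn,alq] -> 6 lines: tnod hufmg xfpn alq skez zimin

Answer: tnod
hufmg
xfpn
alq
skez
zimin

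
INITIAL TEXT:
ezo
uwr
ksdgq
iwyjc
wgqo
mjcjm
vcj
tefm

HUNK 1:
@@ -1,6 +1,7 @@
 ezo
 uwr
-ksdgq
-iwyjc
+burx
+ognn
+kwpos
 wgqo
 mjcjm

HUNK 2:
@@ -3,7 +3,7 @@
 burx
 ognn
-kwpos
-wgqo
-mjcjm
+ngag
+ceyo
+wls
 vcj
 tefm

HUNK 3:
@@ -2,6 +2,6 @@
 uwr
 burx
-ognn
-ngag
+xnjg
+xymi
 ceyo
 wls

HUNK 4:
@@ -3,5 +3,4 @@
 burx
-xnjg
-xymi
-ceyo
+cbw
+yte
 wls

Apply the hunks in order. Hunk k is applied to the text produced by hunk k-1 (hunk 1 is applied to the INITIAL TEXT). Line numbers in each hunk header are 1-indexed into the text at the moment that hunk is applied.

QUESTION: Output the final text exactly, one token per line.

Answer: ezo
uwr
burx
cbw
yte
wls
vcj
tefm

Derivation:
Hunk 1: at line 1 remove [ksdgq,iwyjc] add [burx,ognn,kwpos] -> 9 lines: ezo uwr burx ognn kwpos wgqo mjcjm vcj tefm
Hunk 2: at line 3 remove [kwpos,wgqo,mjcjm] add [ngag,ceyo,wls] -> 9 lines: ezo uwr burx ognn ngag ceyo wls vcj tefm
Hunk 3: at line 2 remove [ognn,ngag] add [xnjg,xymi] -> 9 lines: ezo uwr burx xnjg xymi ceyo wls vcj tefm
Hunk 4: at line 3 remove [xnjg,xymi,ceyo] add [cbw,yte] -> 8 lines: ezo uwr burx cbw yte wls vcj tefm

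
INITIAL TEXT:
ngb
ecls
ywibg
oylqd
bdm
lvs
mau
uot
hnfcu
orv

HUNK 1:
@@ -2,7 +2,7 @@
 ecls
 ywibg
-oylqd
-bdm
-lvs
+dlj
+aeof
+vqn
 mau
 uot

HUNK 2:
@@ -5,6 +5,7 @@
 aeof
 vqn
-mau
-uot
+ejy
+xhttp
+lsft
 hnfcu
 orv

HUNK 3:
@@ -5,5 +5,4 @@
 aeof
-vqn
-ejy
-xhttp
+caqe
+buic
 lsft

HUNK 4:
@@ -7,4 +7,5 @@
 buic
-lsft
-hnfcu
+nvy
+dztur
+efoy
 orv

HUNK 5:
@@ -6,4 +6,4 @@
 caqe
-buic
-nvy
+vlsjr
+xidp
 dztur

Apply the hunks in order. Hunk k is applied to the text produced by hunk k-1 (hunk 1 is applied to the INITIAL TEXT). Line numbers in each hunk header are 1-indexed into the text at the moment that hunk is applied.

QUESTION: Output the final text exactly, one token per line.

Hunk 1: at line 2 remove [oylqd,bdm,lvs] add [dlj,aeof,vqn] -> 10 lines: ngb ecls ywibg dlj aeof vqn mau uot hnfcu orv
Hunk 2: at line 5 remove [mau,uot] add [ejy,xhttp,lsft] -> 11 lines: ngb ecls ywibg dlj aeof vqn ejy xhttp lsft hnfcu orv
Hunk 3: at line 5 remove [vqn,ejy,xhttp] add [caqe,buic] -> 10 lines: ngb ecls ywibg dlj aeof caqe buic lsft hnfcu orv
Hunk 4: at line 7 remove [lsft,hnfcu] add [nvy,dztur,efoy] -> 11 lines: ngb ecls ywibg dlj aeof caqe buic nvy dztur efoy orv
Hunk 5: at line 6 remove [buic,nvy] add [vlsjr,xidp] -> 11 lines: ngb ecls ywibg dlj aeof caqe vlsjr xidp dztur efoy orv

Answer: ngb
ecls
ywibg
dlj
aeof
caqe
vlsjr
xidp
dztur
efoy
orv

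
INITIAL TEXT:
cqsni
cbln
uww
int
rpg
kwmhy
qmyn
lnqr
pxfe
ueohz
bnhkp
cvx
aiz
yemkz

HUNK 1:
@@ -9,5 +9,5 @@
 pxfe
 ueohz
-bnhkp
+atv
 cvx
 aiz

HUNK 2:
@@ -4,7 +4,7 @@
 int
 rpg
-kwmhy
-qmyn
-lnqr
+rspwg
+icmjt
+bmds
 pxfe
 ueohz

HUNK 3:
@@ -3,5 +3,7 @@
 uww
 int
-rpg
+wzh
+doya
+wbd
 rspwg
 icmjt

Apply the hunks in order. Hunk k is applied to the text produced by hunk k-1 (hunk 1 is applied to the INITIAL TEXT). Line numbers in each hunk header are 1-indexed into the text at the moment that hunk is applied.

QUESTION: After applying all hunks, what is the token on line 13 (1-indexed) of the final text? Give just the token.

Hunk 1: at line 9 remove [bnhkp] add [atv] -> 14 lines: cqsni cbln uww int rpg kwmhy qmyn lnqr pxfe ueohz atv cvx aiz yemkz
Hunk 2: at line 4 remove [kwmhy,qmyn,lnqr] add [rspwg,icmjt,bmds] -> 14 lines: cqsni cbln uww int rpg rspwg icmjt bmds pxfe ueohz atv cvx aiz yemkz
Hunk 3: at line 3 remove [rpg] add [wzh,doya,wbd] -> 16 lines: cqsni cbln uww int wzh doya wbd rspwg icmjt bmds pxfe ueohz atv cvx aiz yemkz
Final line 13: atv

Answer: atv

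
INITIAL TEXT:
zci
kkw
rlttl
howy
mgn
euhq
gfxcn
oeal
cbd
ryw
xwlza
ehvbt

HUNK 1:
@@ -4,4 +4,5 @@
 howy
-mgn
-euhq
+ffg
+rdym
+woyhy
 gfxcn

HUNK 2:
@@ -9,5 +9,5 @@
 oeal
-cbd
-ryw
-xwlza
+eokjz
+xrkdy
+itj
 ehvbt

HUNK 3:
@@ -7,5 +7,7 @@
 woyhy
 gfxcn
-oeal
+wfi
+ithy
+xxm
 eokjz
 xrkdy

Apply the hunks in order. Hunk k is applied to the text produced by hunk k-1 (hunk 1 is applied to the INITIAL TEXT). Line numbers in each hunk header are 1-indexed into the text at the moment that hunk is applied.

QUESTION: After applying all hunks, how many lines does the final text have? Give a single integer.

Hunk 1: at line 4 remove [mgn,euhq] add [ffg,rdym,woyhy] -> 13 lines: zci kkw rlttl howy ffg rdym woyhy gfxcn oeal cbd ryw xwlza ehvbt
Hunk 2: at line 9 remove [cbd,ryw,xwlza] add [eokjz,xrkdy,itj] -> 13 lines: zci kkw rlttl howy ffg rdym woyhy gfxcn oeal eokjz xrkdy itj ehvbt
Hunk 3: at line 7 remove [oeal] add [wfi,ithy,xxm] -> 15 lines: zci kkw rlttl howy ffg rdym woyhy gfxcn wfi ithy xxm eokjz xrkdy itj ehvbt
Final line count: 15

Answer: 15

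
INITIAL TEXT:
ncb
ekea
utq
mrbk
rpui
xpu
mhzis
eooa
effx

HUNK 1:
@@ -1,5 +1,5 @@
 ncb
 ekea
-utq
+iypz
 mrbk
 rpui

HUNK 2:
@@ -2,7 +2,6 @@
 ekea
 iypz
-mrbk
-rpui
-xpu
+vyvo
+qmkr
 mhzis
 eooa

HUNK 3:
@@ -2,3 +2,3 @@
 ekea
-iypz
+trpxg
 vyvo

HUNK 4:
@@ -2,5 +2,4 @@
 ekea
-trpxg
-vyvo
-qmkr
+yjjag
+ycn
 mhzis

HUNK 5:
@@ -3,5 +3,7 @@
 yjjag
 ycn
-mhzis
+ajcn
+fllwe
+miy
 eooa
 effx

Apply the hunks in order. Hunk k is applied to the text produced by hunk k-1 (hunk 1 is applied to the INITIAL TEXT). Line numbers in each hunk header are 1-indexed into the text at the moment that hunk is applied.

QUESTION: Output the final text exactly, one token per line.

Hunk 1: at line 1 remove [utq] add [iypz] -> 9 lines: ncb ekea iypz mrbk rpui xpu mhzis eooa effx
Hunk 2: at line 2 remove [mrbk,rpui,xpu] add [vyvo,qmkr] -> 8 lines: ncb ekea iypz vyvo qmkr mhzis eooa effx
Hunk 3: at line 2 remove [iypz] add [trpxg] -> 8 lines: ncb ekea trpxg vyvo qmkr mhzis eooa effx
Hunk 4: at line 2 remove [trpxg,vyvo,qmkr] add [yjjag,ycn] -> 7 lines: ncb ekea yjjag ycn mhzis eooa effx
Hunk 5: at line 3 remove [mhzis] add [ajcn,fllwe,miy] -> 9 lines: ncb ekea yjjag ycn ajcn fllwe miy eooa effx

Answer: ncb
ekea
yjjag
ycn
ajcn
fllwe
miy
eooa
effx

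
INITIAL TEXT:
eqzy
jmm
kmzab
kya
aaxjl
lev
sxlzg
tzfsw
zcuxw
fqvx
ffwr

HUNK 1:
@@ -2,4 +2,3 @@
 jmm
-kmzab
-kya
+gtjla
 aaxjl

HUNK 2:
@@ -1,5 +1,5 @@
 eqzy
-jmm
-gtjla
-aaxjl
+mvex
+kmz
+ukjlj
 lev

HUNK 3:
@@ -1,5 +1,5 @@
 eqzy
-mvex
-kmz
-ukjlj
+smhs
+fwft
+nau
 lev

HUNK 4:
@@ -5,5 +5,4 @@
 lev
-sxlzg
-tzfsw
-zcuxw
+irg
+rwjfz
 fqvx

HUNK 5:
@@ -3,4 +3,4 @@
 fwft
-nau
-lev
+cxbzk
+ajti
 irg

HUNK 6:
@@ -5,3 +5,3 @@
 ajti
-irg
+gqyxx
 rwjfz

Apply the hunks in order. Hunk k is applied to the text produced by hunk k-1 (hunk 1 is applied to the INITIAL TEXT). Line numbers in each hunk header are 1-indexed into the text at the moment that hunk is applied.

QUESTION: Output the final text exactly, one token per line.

Hunk 1: at line 2 remove [kmzab,kya] add [gtjla] -> 10 lines: eqzy jmm gtjla aaxjl lev sxlzg tzfsw zcuxw fqvx ffwr
Hunk 2: at line 1 remove [jmm,gtjla,aaxjl] add [mvex,kmz,ukjlj] -> 10 lines: eqzy mvex kmz ukjlj lev sxlzg tzfsw zcuxw fqvx ffwr
Hunk 3: at line 1 remove [mvex,kmz,ukjlj] add [smhs,fwft,nau] -> 10 lines: eqzy smhs fwft nau lev sxlzg tzfsw zcuxw fqvx ffwr
Hunk 4: at line 5 remove [sxlzg,tzfsw,zcuxw] add [irg,rwjfz] -> 9 lines: eqzy smhs fwft nau lev irg rwjfz fqvx ffwr
Hunk 5: at line 3 remove [nau,lev] add [cxbzk,ajti] -> 9 lines: eqzy smhs fwft cxbzk ajti irg rwjfz fqvx ffwr
Hunk 6: at line 5 remove [irg] add [gqyxx] -> 9 lines: eqzy smhs fwft cxbzk ajti gqyxx rwjfz fqvx ffwr

Answer: eqzy
smhs
fwft
cxbzk
ajti
gqyxx
rwjfz
fqvx
ffwr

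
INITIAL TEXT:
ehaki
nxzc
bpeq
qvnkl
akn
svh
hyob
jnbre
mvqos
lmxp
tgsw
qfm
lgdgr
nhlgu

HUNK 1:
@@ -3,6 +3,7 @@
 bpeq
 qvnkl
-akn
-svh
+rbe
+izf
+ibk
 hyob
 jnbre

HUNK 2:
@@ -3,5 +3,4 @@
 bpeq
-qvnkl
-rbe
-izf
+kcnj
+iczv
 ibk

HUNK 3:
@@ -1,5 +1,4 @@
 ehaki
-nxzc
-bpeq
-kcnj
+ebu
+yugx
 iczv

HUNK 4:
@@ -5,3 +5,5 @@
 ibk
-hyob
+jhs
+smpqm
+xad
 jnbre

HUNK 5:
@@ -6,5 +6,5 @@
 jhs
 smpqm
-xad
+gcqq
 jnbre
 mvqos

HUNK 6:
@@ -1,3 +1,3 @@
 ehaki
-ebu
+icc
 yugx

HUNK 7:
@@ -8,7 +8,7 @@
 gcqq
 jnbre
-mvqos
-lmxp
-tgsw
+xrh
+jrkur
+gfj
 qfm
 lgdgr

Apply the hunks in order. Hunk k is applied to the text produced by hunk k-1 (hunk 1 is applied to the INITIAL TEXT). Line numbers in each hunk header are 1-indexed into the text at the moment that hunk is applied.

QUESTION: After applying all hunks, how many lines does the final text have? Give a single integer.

Hunk 1: at line 3 remove [akn,svh] add [rbe,izf,ibk] -> 15 lines: ehaki nxzc bpeq qvnkl rbe izf ibk hyob jnbre mvqos lmxp tgsw qfm lgdgr nhlgu
Hunk 2: at line 3 remove [qvnkl,rbe,izf] add [kcnj,iczv] -> 14 lines: ehaki nxzc bpeq kcnj iczv ibk hyob jnbre mvqos lmxp tgsw qfm lgdgr nhlgu
Hunk 3: at line 1 remove [nxzc,bpeq,kcnj] add [ebu,yugx] -> 13 lines: ehaki ebu yugx iczv ibk hyob jnbre mvqos lmxp tgsw qfm lgdgr nhlgu
Hunk 4: at line 5 remove [hyob] add [jhs,smpqm,xad] -> 15 lines: ehaki ebu yugx iczv ibk jhs smpqm xad jnbre mvqos lmxp tgsw qfm lgdgr nhlgu
Hunk 5: at line 6 remove [xad] add [gcqq] -> 15 lines: ehaki ebu yugx iczv ibk jhs smpqm gcqq jnbre mvqos lmxp tgsw qfm lgdgr nhlgu
Hunk 6: at line 1 remove [ebu] add [icc] -> 15 lines: ehaki icc yugx iczv ibk jhs smpqm gcqq jnbre mvqos lmxp tgsw qfm lgdgr nhlgu
Hunk 7: at line 8 remove [mvqos,lmxp,tgsw] add [xrh,jrkur,gfj] -> 15 lines: ehaki icc yugx iczv ibk jhs smpqm gcqq jnbre xrh jrkur gfj qfm lgdgr nhlgu
Final line count: 15

Answer: 15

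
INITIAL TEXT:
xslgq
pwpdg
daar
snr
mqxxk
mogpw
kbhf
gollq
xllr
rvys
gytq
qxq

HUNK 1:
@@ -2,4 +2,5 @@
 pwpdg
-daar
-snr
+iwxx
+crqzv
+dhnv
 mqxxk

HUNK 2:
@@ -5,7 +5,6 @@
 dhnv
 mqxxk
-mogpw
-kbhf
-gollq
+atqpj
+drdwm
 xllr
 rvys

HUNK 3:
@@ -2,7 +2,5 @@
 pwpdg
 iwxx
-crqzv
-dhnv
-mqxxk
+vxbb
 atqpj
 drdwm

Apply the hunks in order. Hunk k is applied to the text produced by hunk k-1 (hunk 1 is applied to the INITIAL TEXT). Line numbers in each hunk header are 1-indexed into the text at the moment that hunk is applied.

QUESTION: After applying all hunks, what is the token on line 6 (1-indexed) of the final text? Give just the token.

Hunk 1: at line 2 remove [daar,snr] add [iwxx,crqzv,dhnv] -> 13 lines: xslgq pwpdg iwxx crqzv dhnv mqxxk mogpw kbhf gollq xllr rvys gytq qxq
Hunk 2: at line 5 remove [mogpw,kbhf,gollq] add [atqpj,drdwm] -> 12 lines: xslgq pwpdg iwxx crqzv dhnv mqxxk atqpj drdwm xllr rvys gytq qxq
Hunk 3: at line 2 remove [crqzv,dhnv,mqxxk] add [vxbb] -> 10 lines: xslgq pwpdg iwxx vxbb atqpj drdwm xllr rvys gytq qxq
Final line 6: drdwm

Answer: drdwm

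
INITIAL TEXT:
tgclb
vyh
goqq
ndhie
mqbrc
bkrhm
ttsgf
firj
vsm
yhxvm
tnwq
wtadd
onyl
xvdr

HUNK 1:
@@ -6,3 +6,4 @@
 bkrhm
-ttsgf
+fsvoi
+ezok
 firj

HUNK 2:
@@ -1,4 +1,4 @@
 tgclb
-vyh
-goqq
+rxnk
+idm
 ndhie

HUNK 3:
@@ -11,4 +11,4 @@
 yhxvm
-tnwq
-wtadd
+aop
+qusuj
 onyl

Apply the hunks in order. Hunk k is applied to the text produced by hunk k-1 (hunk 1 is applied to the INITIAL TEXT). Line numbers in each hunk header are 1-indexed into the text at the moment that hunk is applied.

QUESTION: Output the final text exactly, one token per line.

Answer: tgclb
rxnk
idm
ndhie
mqbrc
bkrhm
fsvoi
ezok
firj
vsm
yhxvm
aop
qusuj
onyl
xvdr

Derivation:
Hunk 1: at line 6 remove [ttsgf] add [fsvoi,ezok] -> 15 lines: tgclb vyh goqq ndhie mqbrc bkrhm fsvoi ezok firj vsm yhxvm tnwq wtadd onyl xvdr
Hunk 2: at line 1 remove [vyh,goqq] add [rxnk,idm] -> 15 lines: tgclb rxnk idm ndhie mqbrc bkrhm fsvoi ezok firj vsm yhxvm tnwq wtadd onyl xvdr
Hunk 3: at line 11 remove [tnwq,wtadd] add [aop,qusuj] -> 15 lines: tgclb rxnk idm ndhie mqbrc bkrhm fsvoi ezok firj vsm yhxvm aop qusuj onyl xvdr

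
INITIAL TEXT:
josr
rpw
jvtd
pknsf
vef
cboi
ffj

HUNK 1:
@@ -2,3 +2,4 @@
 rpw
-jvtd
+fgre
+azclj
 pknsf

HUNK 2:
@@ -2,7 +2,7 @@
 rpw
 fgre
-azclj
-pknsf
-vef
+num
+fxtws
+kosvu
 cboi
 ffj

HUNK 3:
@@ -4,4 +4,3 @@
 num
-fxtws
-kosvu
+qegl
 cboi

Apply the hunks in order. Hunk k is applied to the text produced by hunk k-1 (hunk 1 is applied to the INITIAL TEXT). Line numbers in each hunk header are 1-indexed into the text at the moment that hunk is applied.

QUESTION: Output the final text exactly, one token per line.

Hunk 1: at line 2 remove [jvtd] add [fgre,azclj] -> 8 lines: josr rpw fgre azclj pknsf vef cboi ffj
Hunk 2: at line 2 remove [azclj,pknsf,vef] add [num,fxtws,kosvu] -> 8 lines: josr rpw fgre num fxtws kosvu cboi ffj
Hunk 3: at line 4 remove [fxtws,kosvu] add [qegl] -> 7 lines: josr rpw fgre num qegl cboi ffj

Answer: josr
rpw
fgre
num
qegl
cboi
ffj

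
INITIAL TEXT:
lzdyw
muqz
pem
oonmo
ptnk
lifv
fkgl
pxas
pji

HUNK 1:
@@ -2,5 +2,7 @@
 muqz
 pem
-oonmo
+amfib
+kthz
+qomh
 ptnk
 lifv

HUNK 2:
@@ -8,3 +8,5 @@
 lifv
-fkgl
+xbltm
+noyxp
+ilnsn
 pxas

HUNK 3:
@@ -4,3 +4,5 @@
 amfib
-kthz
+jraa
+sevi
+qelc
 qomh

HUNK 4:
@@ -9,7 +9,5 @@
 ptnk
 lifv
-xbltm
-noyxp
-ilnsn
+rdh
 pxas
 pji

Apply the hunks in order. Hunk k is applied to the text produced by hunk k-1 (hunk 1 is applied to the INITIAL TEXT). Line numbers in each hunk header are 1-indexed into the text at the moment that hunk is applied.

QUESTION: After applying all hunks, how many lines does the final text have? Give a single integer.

Answer: 13

Derivation:
Hunk 1: at line 2 remove [oonmo] add [amfib,kthz,qomh] -> 11 lines: lzdyw muqz pem amfib kthz qomh ptnk lifv fkgl pxas pji
Hunk 2: at line 8 remove [fkgl] add [xbltm,noyxp,ilnsn] -> 13 lines: lzdyw muqz pem amfib kthz qomh ptnk lifv xbltm noyxp ilnsn pxas pji
Hunk 3: at line 4 remove [kthz] add [jraa,sevi,qelc] -> 15 lines: lzdyw muqz pem amfib jraa sevi qelc qomh ptnk lifv xbltm noyxp ilnsn pxas pji
Hunk 4: at line 9 remove [xbltm,noyxp,ilnsn] add [rdh] -> 13 lines: lzdyw muqz pem amfib jraa sevi qelc qomh ptnk lifv rdh pxas pji
Final line count: 13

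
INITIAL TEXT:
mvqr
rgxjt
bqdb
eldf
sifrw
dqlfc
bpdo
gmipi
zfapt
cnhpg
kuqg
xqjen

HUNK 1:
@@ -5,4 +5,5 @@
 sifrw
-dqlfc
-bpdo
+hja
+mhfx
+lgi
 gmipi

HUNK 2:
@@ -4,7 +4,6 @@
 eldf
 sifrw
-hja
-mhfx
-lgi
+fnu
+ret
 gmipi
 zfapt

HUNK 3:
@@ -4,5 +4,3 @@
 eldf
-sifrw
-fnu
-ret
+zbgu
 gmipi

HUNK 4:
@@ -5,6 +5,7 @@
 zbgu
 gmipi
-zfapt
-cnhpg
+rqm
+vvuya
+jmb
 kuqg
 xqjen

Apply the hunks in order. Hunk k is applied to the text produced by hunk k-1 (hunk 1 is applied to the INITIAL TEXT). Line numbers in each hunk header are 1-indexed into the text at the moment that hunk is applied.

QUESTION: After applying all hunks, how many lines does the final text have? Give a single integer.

Answer: 11

Derivation:
Hunk 1: at line 5 remove [dqlfc,bpdo] add [hja,mhfx,lgi] -> 13 lines: mvqr rgxjt bqdb eldf sifrw hja mhfx lgi gmipi zfapt cnhpg kuqg xqjen
Hunk 2: at line 4 remove [hja,mhfx,lgi] add [fnu,ret] -> 12 lines: mvqr rgxjt bqdb eldf sifrw fnu ret gmipi zfapt cnhpg kuqg xqjen
Hunk 3: at line 4 remove [sifrw,fnu,ret] add [zbgu] -> 10 lines: mvqr rgxjt bqdb eldf zbgu gmipi zfapt cnhpg kuqg xqjen
Hunk 4: at line 5 remove [zfapt,cnhpg] add [rqm,vvuya,jmb] -> 11 lines: mvqr rgxjt bqdb eldf zbgu gmipi rqm vvuya jmb kuqg xqjen
Final line count: 11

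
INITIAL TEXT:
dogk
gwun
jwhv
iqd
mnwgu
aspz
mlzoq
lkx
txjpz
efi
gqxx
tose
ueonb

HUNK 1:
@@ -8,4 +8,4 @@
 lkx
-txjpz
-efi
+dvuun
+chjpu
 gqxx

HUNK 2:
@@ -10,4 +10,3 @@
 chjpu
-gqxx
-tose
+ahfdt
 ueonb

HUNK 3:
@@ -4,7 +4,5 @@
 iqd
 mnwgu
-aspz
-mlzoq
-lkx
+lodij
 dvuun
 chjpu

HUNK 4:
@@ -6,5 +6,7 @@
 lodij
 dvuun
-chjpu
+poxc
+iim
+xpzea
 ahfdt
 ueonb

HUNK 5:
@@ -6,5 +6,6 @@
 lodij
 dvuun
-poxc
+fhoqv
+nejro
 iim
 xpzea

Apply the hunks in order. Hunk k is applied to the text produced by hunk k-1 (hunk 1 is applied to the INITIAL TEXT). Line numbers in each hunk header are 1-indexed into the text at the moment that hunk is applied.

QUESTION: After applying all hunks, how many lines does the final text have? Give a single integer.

Hunk 1: at line 8 remove [txjpz,efi] add [dvuun,chjpu] -> 13 lines: dogk gwun jwhv iqd mnwgu aspz mlzoq lkx dvuun chjpu gqxx tose ueonb
Hunk 2: at line 10 remove [gqxx,tose] add [ahfdt] -> 12 lines: dogk gwun jwhv iqd mnwgu aspz mlzoq lkx dvuun chjpu ahfdt ueonb
Hunk 3: at line 4 remove [aspz,mlzoq,lkx] add [lodij] -> 10 lines: dogk gwun jwhv iqd mnwgu lodij dvuun chjpu ahfdt ueonb
Hunk 4: at line 6 remove [chjpu] add [poxc,iim,xpzea] -> 12 lines: dogk gwun jwhv iqd mnwgu lodij dvuun poxc iim xpzea ahfdt ueonb
Hunk 5: at line 6 remove [poxc] add [fhoqv,nejro] -> 13 lines: dogk gwun jwhv iqd mnwgu lodij dvuun fhoqv nejro iim xpzea ahfdt ueonb
Final line count: 13

Answer: 13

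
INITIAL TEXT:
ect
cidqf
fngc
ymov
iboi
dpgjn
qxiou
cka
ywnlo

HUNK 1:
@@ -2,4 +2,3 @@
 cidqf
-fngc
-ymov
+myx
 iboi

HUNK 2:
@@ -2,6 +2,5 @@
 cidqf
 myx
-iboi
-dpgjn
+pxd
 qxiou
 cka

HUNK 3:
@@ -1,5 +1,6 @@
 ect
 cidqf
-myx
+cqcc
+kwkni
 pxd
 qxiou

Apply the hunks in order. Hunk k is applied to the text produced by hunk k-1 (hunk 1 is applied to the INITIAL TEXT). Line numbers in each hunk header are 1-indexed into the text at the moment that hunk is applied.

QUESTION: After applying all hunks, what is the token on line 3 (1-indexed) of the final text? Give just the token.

Answer: cqcc

Derivation:
Hunk 1: at line 2 remove [fngc,ymov] add [myx] -> 8 lines: ect cidqf myx iboi dpgjn qxiou cka ywnlo
Hunk 2: at line 2 remove [iboi,dpgjn] add [pxd] -> 7 lines: ect cidqf myx pxd qxiou cka ywnlo
Hunk 3: at line 1 remove [myx] add [cqcc,kwkni] -> 8 lines: ect cidqf cqcc kwkni pxd qxiou cka ywnlo
Final line 3: cqcc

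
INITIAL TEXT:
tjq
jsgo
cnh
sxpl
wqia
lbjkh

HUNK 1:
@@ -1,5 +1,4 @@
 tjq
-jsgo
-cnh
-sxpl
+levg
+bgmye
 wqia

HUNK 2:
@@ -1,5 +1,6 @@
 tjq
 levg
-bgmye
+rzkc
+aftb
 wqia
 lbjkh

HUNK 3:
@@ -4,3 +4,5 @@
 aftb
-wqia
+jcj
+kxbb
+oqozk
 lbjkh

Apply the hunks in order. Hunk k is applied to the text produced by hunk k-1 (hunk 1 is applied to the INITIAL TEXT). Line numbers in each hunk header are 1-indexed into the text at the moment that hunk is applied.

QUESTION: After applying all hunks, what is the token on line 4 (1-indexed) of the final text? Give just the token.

Hunk 1: at line 1 remove [jsgo,cnh,sxpl] add [levg,bgmye] -> 5 lines: tjq levg bgmye wqia lbjkh
Hunk 2: at line 1 remove [bgmye] add [rzkc,aftb] -> 6 lines: tjq levg rzkc aftb wqia lbjkh
Hunk 3: at line 4 remove [wqia] add [jcj,kxbb,oqozk] -> 8 lines: tjq levg rzkc aftb jcj kxbb oqozk lbjkh
Final line 4: aftb

Answer: aftb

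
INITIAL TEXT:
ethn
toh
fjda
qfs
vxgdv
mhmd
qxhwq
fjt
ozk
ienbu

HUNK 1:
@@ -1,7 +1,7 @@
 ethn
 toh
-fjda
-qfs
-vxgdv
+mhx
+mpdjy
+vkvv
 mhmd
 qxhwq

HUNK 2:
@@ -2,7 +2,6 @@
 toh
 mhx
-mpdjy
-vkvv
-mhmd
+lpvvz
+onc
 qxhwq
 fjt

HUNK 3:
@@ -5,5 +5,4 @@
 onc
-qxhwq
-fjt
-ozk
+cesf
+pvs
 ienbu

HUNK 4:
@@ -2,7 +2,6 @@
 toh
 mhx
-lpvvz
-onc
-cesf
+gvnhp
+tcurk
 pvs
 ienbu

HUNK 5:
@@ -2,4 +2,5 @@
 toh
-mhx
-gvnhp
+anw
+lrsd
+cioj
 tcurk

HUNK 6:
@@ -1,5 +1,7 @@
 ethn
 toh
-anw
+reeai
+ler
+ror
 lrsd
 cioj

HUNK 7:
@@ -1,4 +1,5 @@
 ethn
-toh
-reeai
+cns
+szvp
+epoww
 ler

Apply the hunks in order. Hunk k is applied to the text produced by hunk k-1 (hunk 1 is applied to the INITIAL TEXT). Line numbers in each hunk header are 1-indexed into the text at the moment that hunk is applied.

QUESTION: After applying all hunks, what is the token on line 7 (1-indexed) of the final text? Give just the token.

Answer: lrsd

Derivation:
Hunk 1: at line 1 remove [fjda,qfs,vxgdv] add [mhx,mpdjy,vkvv] -> 10 lines: ethn toh mhx mpdjy vkvv mhmd qxhwq fjt ozk ienbu
Hunk 2: at line 2 remove [mpdjy,vkvv,mhmd] add [lpvvz,onc] -> 9 lines: ethn toh mhx lpvvz onc qxhwq fjt ozk ienbu
Hunk 3: at line 5 remove [qxhwq,fjt,ozk] add [cesf,pvs] -> 8 lines: ethn toh mhx lpvvz onc cesf pvs ienbu
Hunk 4: at line 2 remove [lpvvz,onc,cesf] add [gvnhp,tcurk] -> 7 lines: ethn toh mhx gvnhp tcurk pvs ienbu
Hunk 5: at line 2 remove [mhx,gvnhp] add [anw,lrsd,cioj] -> 8 lines: ethn toh anw lrsd cioj tcurk pvs ienbu
Hunk 6: at line 1 remove [anw] add [reeai,ler,ror] -> 10 lines: ethn toh reeai ler ror lrsd cioj tcurk pvs ienbu
Hunk 7: at line 1 remove [toh,reeai] add [cns,szvp,epoww] -> 11 lines: ethn cns szvp epoww ler ror lrsd cioj tcurk pvs ienbu
Final line 7: lrsd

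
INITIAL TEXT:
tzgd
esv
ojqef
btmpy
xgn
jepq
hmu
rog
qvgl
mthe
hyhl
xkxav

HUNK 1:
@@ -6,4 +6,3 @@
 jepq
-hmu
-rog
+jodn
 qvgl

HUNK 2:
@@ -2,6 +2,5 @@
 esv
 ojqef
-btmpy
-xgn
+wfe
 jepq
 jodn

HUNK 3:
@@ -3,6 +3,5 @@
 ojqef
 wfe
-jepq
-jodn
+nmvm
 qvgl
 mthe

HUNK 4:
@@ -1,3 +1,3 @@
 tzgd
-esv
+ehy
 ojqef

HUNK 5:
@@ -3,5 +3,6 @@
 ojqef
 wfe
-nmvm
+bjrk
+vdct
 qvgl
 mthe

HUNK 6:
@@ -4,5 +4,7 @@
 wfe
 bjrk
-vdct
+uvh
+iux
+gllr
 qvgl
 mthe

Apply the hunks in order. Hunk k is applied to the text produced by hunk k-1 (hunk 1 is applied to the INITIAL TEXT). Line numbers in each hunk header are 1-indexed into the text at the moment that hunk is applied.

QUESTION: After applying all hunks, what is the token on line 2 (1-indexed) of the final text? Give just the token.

Answer: ehy

Derivation:
Hunk 1: at line 6 remove [hmu,rog] add [jodn] -> 11 lines: tzgd esv ojqef btmpy xgn jepq jodn qvgl mthe hyhl xkxav
Hunk 2: at line 2 remove [btmpy,xgn] add [wfe] -> 10 lines: tzgd esv ojqef wfe jepq jodn qvgl mthe hyhl xkxav
Hunk 3: at line 3 remove [jepq,jodn] add [nmvm] -> 9 lines: tzgd esv ojqef wfe nmvm qvgl mthe hyhl xkxav
Hunk 4: at line 1 remove [esv] add [ehy] -> 9 lines: tzgd ehy ojqef wfe nmvm qvgl mthe hyhl xkxav
Hunk 5: at line 3 remove [nmvm] add [bjrk,vdct] -> 10 lines: tzgd ehy ojqef wfe bjrk vdct qvgl mthe hyhl xkxav
Hunk 6: at line 4 remove [vdct] add [uvh,iux,gllr] -> 12 lines: tzgd ehy ojqef wfe bjrk uvh iux gllr qvgl mthe hyhl xkxav
Final line 2: ehy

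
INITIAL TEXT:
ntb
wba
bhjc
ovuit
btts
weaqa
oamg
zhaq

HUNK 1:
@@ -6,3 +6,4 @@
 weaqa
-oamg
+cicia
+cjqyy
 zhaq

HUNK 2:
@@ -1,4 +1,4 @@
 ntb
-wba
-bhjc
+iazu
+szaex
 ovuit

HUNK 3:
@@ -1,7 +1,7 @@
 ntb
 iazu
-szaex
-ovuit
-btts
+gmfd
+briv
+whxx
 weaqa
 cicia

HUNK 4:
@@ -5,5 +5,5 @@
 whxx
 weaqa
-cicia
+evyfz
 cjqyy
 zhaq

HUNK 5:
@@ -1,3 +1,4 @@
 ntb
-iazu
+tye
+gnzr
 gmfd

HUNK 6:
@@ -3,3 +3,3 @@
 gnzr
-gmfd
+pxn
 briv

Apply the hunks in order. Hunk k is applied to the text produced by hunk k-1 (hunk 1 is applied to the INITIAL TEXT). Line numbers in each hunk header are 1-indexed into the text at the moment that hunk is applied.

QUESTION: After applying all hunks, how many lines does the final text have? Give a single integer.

Hunk 1: at line 6 remove [oamg] add [cicia,cjqyy] -> 9 lines: ntb wba bhjc ovuit btts weaqa cicia cjqyy zhaq
Hunk 2: at line 1 remove [wba,bhjc] add [iazu,szaex] -> 9 lines: ntb iazu szaex ovuit btts weaqa cicia cjqyy zhaq
Hunk 3: at line 1 remove [szaex,ovuit,btts] add [gmfd,briv,whxx] -> 9 lines: ntb iazu gmfd briv whxx weaqa cicia cjqyy zhaq
Hunk 4: at line 5 remove [cicia] add [evyfz] -> 9 lines: ntb iazu gmfd briv whxx weaqa evyfz cjqyy zhaq
Hunk 5: at line 1 remove [iazu] add [tye,gnzr] -> 10 lines: ntb tye gnzr gmfd briv whxx weaqa evyfz cjqyy zhaq
Hunk 6: at line 3 remove [gmfd] add [pxn] -> 10 lines: ntb tye gnzr pxn briv whxx weaqa evyfz cjqyy zhaq
Final line count: 10

Answer: 10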